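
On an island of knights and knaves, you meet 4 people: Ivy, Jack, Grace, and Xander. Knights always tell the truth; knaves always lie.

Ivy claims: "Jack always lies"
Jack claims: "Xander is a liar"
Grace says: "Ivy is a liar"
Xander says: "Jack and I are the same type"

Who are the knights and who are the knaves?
Ivy is a knave.
Jack is a knight.
Grace is a knight.
Xander is a knave.

Verification:
- Ivy (knave) says "Jack always lies" - this is FALSE (a lie) because Jack is a knight.
- Jack (knight) says "Xander is a liar" - this is TRUE because Xander is a knave.
- Grace (knight) says "Ivy is a liar" - this is TRUE because Ivy is a knave.
- Xander (knave) says "Jack and I are the same type" - this is FALSE (a lie) because Xander is a knave and Jack is a knight.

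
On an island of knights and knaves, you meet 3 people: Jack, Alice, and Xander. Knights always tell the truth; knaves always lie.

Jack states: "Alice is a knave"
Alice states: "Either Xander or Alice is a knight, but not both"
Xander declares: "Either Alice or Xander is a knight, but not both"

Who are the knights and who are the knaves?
Jack is a knight.
Alice is a knave.
Xander is a knave.

Verification:
- Jack (knight) says "Alice is a knave" - this is TRUE because Alice is a knave.
- Alice (knave) says "Either Xander or Alice is a knight, but not both" - this is FALSE (a lie) because Xander is a knave and Alice is a knave.
- Xander (knave) says "Either Alice or Xander is a knight, but not both" - this is FALSE (a lie) because Alice is a knave and Xander is a knave.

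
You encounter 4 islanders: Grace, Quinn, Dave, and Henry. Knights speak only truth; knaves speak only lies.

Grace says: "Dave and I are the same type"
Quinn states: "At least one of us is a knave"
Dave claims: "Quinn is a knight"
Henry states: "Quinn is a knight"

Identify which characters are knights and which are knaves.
Grace is a knave.
Quinn is a knight.
Dave is a knight.
Henry is a knight.

Verification:
- Grace (knave) says "Dave and I are the same type" - this is FALSE (a lie) because Grace is a knave and Dave is a knight.
- Quinn (knight) says "At least one of us is a knave" - this is TRUE because Grace is a knave.
- Dave (knight) says "Quinn is a knight" - this is TRUE because Quinn is a knight.
- Henry (knight) says "Quinn is a knight" - this is TRUE because Quinn is a knight.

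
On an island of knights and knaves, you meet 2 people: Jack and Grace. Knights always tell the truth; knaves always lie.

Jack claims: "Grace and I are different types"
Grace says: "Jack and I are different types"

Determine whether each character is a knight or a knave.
Jack is a knave.
Grace is a knave.

Verification:
- Jack (knave) says "Grace and I are different types" - this is FALSE (a lie) because Jack is a knave and Grace is a knave.
- Grace (knave) says "Jack and I are different types" - this is FALSE (a lie) because Grace is a knave and Jack is a knave.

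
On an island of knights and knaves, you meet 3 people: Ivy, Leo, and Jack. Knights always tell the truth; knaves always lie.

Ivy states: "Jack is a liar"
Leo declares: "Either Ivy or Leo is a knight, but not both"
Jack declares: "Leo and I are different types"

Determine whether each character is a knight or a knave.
Ivy is a knave.
Leo is a knave.
Jack is a knight.

Verification:
- Ivy (knave) says "Jack is a liar" - this is FALSE (a lie) because Jack is a knight.
- Leo (knave) says "Either Ivy or Leo is a knight, but not both" - this is FALSE (a lie) because Ivy is a knave and Leo is a knave.
- Jack (knight) says "Leo and I are different types" - this is TRUE because Jack is a knight and Leo is a knave.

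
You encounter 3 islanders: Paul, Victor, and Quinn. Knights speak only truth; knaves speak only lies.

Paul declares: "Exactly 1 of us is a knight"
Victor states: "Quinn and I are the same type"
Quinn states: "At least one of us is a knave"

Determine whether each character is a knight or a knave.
Paul is a knave.
Victor is a knight.
Quinn is a knight.

Verification:
- Paul (knave) says "Exactly 1 of us is a knight" - this is FALSE (a lie) because there are 2 knights.
- Victor (knight) says "Quinn and I are the same type" - this is TRUE because Victor is a knight and Quinn is a knight.
- Quinn (knight) says "At least one of us is a knave" - this is TRUE because Paul is a knave.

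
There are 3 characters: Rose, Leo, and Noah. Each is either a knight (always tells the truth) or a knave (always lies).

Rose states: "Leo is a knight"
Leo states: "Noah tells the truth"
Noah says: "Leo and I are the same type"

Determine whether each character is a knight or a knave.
Rose is a knight.
Leo is a knight.
Noah is a knight.

Verification:
- Rose (knight) says "Leo is a knight" - this is TRUE because Leo is a knight.
- Leo (knight) says "Noah tells the truth" - this is TRUE because Noah is a knight.
- Noah (knight) says "Leo and I are the same type" - this is TRUE because Noah is a knight and Leo is a knight.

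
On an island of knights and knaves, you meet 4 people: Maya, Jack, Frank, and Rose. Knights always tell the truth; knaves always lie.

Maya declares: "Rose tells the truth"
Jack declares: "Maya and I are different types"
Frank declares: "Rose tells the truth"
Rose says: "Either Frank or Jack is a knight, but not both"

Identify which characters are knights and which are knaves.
Maya is a knave.
Jack is a knave.
Frank is a knave.
Rose is a knave.

Verification:
- Maya (knave) says "Rose tells the truth" - this is FALSE (a lie) because Rose is a knave.
- Jack (knave) says "Maya and I are different types" - this is FALSE (a lie) because Jack is a knave and Maya is a knave.
- Frank (knave) says "Rose tells the truth" - this is FALSE (a lie) because Rose is a knave.
- Rose (knave) says "Either Frank or Jack is a knight, but not both" - this is FALSE (a lie) because Frank is a knave and Jack is a knave.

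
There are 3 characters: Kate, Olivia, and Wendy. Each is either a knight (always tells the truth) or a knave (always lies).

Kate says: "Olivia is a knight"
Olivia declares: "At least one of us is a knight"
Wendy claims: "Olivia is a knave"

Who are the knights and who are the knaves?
Kate is a knight.
Olivia is a knight.
Wendy is a knave.

Verification:
- Kate (knight) says "Olivia is a knight" - this is TRUE because Olivia is a knight.
- Olivia (knight) says "At least one of us is a knight" - this is TRUE because Kate and Olivia are knights.
- Wendy (knave) says "Olivia is a knave" - this is FALSE (a lie) because Olivia is a knight.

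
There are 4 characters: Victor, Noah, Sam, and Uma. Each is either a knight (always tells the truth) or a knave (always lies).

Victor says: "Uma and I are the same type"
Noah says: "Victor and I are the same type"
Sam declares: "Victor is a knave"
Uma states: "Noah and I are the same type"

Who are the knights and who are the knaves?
Victor is a knight.
Noah is a knight.
Sam is a knave.
Uma is a knight.

Verification:
- Victor (knight) says "Uma and I are the same type" - this is TRUE because Victor is a knight and Uma is a knight.
- Noah (knight) says "Victor and I are the same type" - this is TRUE because Noah is a knight and Victor is a knight.
- Sam (knave) says "Victor is a knave" - this is FALSE (a lie) because Victor is a knight.
- Uma (knight) says "Noah and I are the same type" - this is TRUE because Uma is a knight and Noah is a knight.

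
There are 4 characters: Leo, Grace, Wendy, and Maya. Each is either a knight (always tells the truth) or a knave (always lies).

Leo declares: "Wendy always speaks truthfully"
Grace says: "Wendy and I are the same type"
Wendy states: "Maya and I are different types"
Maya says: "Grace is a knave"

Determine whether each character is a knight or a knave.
Leo is a knight.
Grace is a knight.
Wendy is a knight.
Maya is a knave.

Verification:
- Leo (knight) says "Wendy always speaks truthfully" - this is TRUE because Wendy is a knight.
- Grace (knight) says "Wendy and I are the same type" - this is TRUE because Grace is a knight and Wendy is a knight.
- Wendy (knight) says "Maya and I are different types" - this is TRUE because Wendy is a knight and Maya is a knave.
- Maya (knave) says "Grace is a knave" - this is FALSE (a lie) because Grace is a knight.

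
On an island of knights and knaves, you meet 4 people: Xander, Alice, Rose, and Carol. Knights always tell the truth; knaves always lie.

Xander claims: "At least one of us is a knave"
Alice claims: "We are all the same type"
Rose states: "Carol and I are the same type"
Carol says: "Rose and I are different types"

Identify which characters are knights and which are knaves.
Xander is a knight.
Alice is a knave.
Rose is a knave.
Carol is a knight.

Verification:
- Xander (knight) says "At least one of us is a knave" - this is TRUE because Alice and Rose are knaves.
- Alice (knave) says "We are all the same type" - this is FALSE (a lie) because Xander and Carol are knights and Alice and Rose are knaves.
- Rose (knave) says "Carol and I are the same type" - this is FALSE (a lie) because Rose is a knave and Carol is a knight.
- Carol (knight) says "Rose and I are different types" - this is TRUE because Carol is a knight and Rose is a knave.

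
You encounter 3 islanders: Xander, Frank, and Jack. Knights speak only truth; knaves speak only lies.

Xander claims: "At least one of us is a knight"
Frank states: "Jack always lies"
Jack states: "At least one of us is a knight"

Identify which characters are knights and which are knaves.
Xander is a knight.
Frank is a knave.
Jack is a knight.

Verification:
- Xander (knight) says "At least one of us is a knight" - this is TRUE because Xander and Jack are knights.
- Frank (knave) says "Jack always lies" - this is FALSE (a lie) because Jack is a knight.
- Jack (knight) says "At least one of us is a knight" - this is TRUE because Xander and Jack are knights.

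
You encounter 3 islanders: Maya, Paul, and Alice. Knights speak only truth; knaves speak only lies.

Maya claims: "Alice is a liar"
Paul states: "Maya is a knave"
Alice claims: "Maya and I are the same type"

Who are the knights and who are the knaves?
Maya is a knight.
Paul is a knave.
Alice is a knave.

Verification:
- Maya (knight) says "Alice is a liar" - this is TRUE because Alice is a knave.
- Paul (knave) says "Maya is a knave" - this is FALSE (a lie) because Maya is a knight.
- Alice (knave) says "Maya and I are the same type" - this is FALSE (a lie) because Alice is a knave and Maya is a knight.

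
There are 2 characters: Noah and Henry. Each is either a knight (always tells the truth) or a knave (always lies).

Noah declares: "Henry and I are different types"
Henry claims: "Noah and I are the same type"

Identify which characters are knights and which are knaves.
Noah is a knight.
Henry is a knave.

Verification:
- Noah (knight) says "Henry and I are different types" - this is TRUE because Noah is a knight and Henry is a knave.
- Henry (knave) says "Noah and I are the same type" - this is FALSE (a lie) because Henry is a knave and Noah is a knight.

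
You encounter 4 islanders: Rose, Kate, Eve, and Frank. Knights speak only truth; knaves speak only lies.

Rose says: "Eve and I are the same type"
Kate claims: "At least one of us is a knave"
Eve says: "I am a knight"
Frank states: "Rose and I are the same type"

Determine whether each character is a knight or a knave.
Rose is a knight.
Kate is a knight.
Eve is a knight.
Frank is a knave.

Verification:
- Rose (knight) says "Eve and I are the same type" - this is TRUE because Rose is a knight and Eve is a knight.
- Kate (knight) says "At least one of us is a knave" - this is TRUE because Frank is a knave.
- Eve (knight) says "I am a knight" - this is TRUE because Eve is a knight.
- Frank (knave) says "Rose and I are the same type" - this is FALSE (a lie) because Frank is a knave and Rose is a knight.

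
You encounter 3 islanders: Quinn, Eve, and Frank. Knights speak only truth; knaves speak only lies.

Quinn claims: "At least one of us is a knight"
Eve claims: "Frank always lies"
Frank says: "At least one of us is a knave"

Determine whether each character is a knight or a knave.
Quinn is a knight.
Eve is a knave.
Frank is a knight.

Verification:
- Quinn (knight) says "At least one of us is a knight" - this is TRUE because Quinn and Frank are knights.
- Eve (knave) says "Frank always lies" - this is FALSE (a lie) because Frank is a knight.
- Frank (knight) says "At least one of us is a knave" - this is TRUE because Eve is a knave.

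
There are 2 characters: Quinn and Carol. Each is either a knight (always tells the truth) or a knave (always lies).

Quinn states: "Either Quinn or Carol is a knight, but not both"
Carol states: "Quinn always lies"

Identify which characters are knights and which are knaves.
Quinn is a knight.
Carol is a knave.

Verification:
- Quinn (knight) says "Either Quinn or Carol is a knight, but not both" - this is TRUE because Quinn is a knight and Carol is a knave.
- Carol (knave) says "Quinn always lies" - this is FALSE (a lie) because Quinn is a knight.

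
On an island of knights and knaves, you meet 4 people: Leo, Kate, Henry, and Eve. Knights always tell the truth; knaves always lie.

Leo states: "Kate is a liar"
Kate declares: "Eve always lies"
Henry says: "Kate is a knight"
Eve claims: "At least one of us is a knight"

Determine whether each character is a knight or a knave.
Leo is a knight.
Kate is a knave.
Henry is a knave.
Eve is a knight.

Verification:
- Leo (knight) says "Kate is a liar" - this is TRUE because Kate is a knave.
- Kate (knave) says "Eve always lies" - this is FALSE (a lie) because Eve is a knight.
- Henry (knave) says "Kate is a knight" - this is FALSE (a lie) because Kate is a knave.
- Eve (knight) says "At least one of us is a knight" - this is TRUE because Leo and Eve are knights.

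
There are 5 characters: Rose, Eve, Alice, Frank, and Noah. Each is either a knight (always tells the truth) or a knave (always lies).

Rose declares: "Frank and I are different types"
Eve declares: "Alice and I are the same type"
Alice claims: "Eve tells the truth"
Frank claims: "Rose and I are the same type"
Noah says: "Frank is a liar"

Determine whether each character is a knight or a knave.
Rose is a knight.
Eve is a knight.
Alice is a knight.
Frank is a knave.
Noah is a knight.

Verification:
- Rose (knight) says "Frank and I are different types" - this is TRUE because Rose is a knight and Frank is a knave.
- Eve (knight) says "Alice and I are the same type" - this is TRUE because Eve is a knight and Alice is a knight.
- Alice (knight) says "Eve tells the truth" - this is TRUE because Eve is a knight.
- Frank (knave) says "Rose and I are the same type" - this is FALSE (a lie) because Frank is a knave and Rose is a knight.
- Noah (knight) says "Frank is a liar" - this is TRUE because Frank is a knave.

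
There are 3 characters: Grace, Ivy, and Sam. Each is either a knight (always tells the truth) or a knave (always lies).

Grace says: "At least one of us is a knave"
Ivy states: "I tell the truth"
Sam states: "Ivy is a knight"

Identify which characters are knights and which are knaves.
Grace is a knight.
Ivy is a knave.
Sam is a knave.

Verification:
- Grace (knight) says "At least one of us is a knave" - this is TRUE because Ivy and Sam are knaves.
- Ivy (knave) says "I tell the truth" - this is FALSE (a lie) because Ivy is a knave.
- Sam (knave) says "Ivy is a knight" - this is FALSE (a lie) because Ivy is a knave.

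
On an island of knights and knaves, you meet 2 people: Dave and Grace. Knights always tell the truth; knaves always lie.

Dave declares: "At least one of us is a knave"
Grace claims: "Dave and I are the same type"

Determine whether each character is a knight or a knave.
Dave is a knight.
Grace is a knave.

Verification:
- Dave (knight) says "At least one of us is a knave" - this is TRUE because Grace is a knave.
- Grace (knave) says "Dave and I are the same type" - this is FALSE (a lie) because Grace is a knave and Dave is a knight.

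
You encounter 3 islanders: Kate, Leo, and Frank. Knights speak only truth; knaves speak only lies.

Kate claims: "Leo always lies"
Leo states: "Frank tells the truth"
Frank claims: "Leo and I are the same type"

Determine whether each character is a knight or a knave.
Kate is a knave.
Leo is a knight.
Frank is a knight.

Verification:
- Kate (knave) says "Leo always lies" - this is FALSE (a lie) because Leo is a knight.
- Leo (knight) says "Frank tells the truth" - this is TRUE because Frank is a knight.
- Frank (knight) says "Leo and I are the same type" - this is TRUE because Frank is a knight and Leo is a knight.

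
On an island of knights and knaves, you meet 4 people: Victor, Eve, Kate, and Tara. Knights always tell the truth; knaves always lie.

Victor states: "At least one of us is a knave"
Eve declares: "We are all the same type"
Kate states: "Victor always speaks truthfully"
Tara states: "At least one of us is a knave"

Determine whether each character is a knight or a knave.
Victor is a knight.
Eve is a knave.
Kate is a knight.
Tara is a knight.

Verification:
- Victor (knight) says "At least one of us is a knave" - this is TRUE because Eve is a knave.
- Eve (knave) says "We are all the same type" - this is FALSE (a lie) because Victor, Kate, and Tara are knights and Eve is a knave.
- Kate (knight) says "Victor always speaks truthfully" - this is TRUE because Victor is a knight.
- Tara (knight) says "At least one of us is a knave" - this is TRUE because Eve is a knave.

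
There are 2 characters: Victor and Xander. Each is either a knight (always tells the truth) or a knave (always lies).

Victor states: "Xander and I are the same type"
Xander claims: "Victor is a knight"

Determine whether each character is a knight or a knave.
Victor is a knight.
Xander is a knight.

Verification:
- Victor (knight) says "Xander and I are the same type" - this is TRUE because Victor is a knight and Xander is a knight.
- Xander (knight) says "Victor is a knight" - this is TRUE because Victor is a knight.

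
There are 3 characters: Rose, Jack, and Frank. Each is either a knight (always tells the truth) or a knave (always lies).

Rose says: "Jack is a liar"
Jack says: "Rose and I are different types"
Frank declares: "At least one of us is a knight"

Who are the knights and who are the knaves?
Rose is a knave.
Jack is a knight.
Frank is a knight.

Verification:
- Rose (knave) says "Jack is a liar" - this is FALSE (a lie) because Jack is a knight.
- Jack (knight) says "Rose and I are different types" - this is TRUE because Jack is a knight and Rose is a knave.
- Frank (knight) says "At least one of us is a knight" - this is TRUE because Jack and Frank are knights.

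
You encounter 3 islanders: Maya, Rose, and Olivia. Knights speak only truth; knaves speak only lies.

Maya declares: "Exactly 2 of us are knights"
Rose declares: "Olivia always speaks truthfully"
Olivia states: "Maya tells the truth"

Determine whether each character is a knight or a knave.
Maya is a knave.
Rose is a knave.
Olivia is a knave.

Verification:
- Maya (knave) says "Exactly 2 of us are knights" - this is FALSE (a lie) because there are 0 knights.
- Rose (knave) says "Olivia always speaks truthfully" - this is FALSE (a lie) because Olivia is a knave.
- Olivia (knave) says "Maya tells the truth" - this is FALSE (a lie) because Maya is a knave.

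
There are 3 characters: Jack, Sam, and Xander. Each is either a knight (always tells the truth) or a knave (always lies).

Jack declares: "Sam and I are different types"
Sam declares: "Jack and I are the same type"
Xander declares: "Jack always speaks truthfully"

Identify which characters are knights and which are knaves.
Jack is a knight.
Sam is a knave.
Xander is a knight.

Verification:
- Jack (knight) says "Sam and I are different types" - this is TRUE because Jack is a knight and Sam is a knave.
- Sam (knave) says "Jack and I are the same type" - this is FALSE (a lie) because Sam is a knave and Jack is a knight.
- Xander (knight) says "Jack always speaks truthfully" - this is TRUE because Jack is a knight.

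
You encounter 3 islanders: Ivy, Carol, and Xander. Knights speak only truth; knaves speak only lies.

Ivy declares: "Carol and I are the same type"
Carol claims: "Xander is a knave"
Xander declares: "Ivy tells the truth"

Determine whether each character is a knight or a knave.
Ivy is a knave.
Carol is a knight.
Xander is a knave.

Verification:
- Ivy (knave) says "Carol and I are the same type" - this is FALSE (a lie) because Ivy is a knave and Carol is a knight.
- Carol (knight) says "Xander is a knave" - this is TRUE because Xander is a knave.
- Xander (knave) says "Ivy tells the truth" - this is FALSE (a lie) because Ivy is a knave.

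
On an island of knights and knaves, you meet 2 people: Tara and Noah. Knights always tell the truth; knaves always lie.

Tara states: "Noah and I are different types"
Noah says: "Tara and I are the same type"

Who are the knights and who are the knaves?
Tara is a knight.
Noah is a knave.

Verification:
- Tara (knight) says "Noah and I are different types" - this is TRUE because Tara is a knight and Noah is a knave.
- Noah (knave) says "Tara and I are the same type" - this is FALSE (a lie) because Noah is a knave and Tara is a knight.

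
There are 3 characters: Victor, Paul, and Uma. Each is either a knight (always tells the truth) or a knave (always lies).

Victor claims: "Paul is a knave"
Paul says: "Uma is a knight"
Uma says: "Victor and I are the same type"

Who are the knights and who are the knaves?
Victor is a knight.
Paul is a knave.
Uma is a knave.

Verification:
- Victor (knight) says "Paul is a knave" - this is TRUE because Paul is a knave.
- Paul (knave) says "Uma is a knight" - this is FALSE (a lie) because Uma is a knave.
- Uma (knave) says "Victor and I are the same type" - this is FALSE (a lie) because Uma is a knave and Victor is a knight.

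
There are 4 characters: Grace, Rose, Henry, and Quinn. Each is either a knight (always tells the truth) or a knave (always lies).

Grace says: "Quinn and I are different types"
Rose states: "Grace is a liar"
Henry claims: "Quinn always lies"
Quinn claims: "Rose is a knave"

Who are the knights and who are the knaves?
Grace is a knave.
Rose is a knight.
Henry is a knight.
Quinn is a knave.

Verification:
- Grace (knave) says "Quinn and I are different types" - this is FALSE (a lie) because Grace is a knave and Quinn is a knave.
- Rose (knight) says "Grace is a liar" - this is TRUE because Grace is a knave.
- Henry (knight) says "Quinn always lies" - this is TRUE because Quinn is a knave.
- Quinn (knave) says "Rose is a knave" - this is FALSE (a lie) because Rose is a knight.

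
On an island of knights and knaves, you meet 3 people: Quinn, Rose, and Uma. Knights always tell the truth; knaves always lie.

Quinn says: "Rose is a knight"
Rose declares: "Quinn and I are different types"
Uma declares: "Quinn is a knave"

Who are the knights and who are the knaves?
Quinn is a knave.
Rose is a knave.
Uma is a knight.

Verification:
- Quinn (knave) says "Rose is a knight" - this is FALSE (a lie) because Rose is a knave.
- Rose (knave) says "Quinn and I are different types" - this is FALSE (a lie) because Rose is a knave and Quinn is a knave.
- Uma (knight) says "Quinn is a knave" - this is TRUE because Quinn is a knave.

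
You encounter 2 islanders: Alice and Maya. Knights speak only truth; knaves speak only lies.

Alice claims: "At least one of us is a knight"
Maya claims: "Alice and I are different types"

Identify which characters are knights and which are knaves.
Alice is a knave.
Maya is a knave.

Verification:
- Alice (knave) says "At least one of us is a knight" - this is FALSE (a lie) because no one is a knight.
- Maya (knave) says "Alice and I are different types" - this is FALSE (a lie) because Maya is a knave and Alice is a knave.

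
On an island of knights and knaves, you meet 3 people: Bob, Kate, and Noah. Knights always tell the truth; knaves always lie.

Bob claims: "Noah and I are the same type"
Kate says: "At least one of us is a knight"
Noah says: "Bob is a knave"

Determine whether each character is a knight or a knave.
Bob is a knave.
Kate is a knight.
Noah is a knight.

Verification:
- Bob (knave) says "Noah and I are the same type" - this is FALSE (a lie) because Bob is a knave and Noah is a knight.
- Kate (knight) says "At least one of us is a knight" - this is TRUE because Kate and Noah are knights.
- Noah (knight) says "Bob is a knave" - this is TRUE because Bob is a knave.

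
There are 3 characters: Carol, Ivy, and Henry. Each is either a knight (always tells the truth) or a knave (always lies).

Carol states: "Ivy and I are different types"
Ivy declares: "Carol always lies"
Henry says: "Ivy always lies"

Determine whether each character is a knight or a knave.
Carol is a knight.
Ivy is a knave.
Henry is a knight.

Verification:
- Carol (knight) says "Ivy and I are different types" - this is TRUE because Carol is a knight and Ivy is a knave.
- Ivy (knave) says "Carol always lies" - this is FALSE (a lie) because Carol is a knight.
- Henry (knight) says "Ivy always lies" - this is TRUE because Ivy is a knave.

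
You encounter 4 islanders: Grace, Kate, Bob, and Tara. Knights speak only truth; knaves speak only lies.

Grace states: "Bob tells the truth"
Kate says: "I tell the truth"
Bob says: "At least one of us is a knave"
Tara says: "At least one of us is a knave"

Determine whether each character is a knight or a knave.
Grace is a knight.
Kate is a knave.
Bob is a knight.
Tara is a knight.

Verification:
- Grace (knight) says "Bob tells the truth" - this is TRUE because Bob is a knight.
- Kate (knave) says "I tell the truth" - this is FALSE (a lie) because Kate is a knave.
- Bob (knight) says "At least one of us is a knave" - this is TRUE because Kate is a knave.
- Tara (knight) says "At least one of us is a knave" - this is TRUE because Kate is a knave.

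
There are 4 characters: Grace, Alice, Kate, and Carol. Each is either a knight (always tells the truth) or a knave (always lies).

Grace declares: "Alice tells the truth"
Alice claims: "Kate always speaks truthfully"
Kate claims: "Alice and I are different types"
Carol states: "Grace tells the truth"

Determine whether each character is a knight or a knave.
Grace is a knave.
Alice is a knave.
Kate is a knave.
Carol is a knave.

Verification:
- Grace (knave) says "Alice tells the truth" - this is FALSE (a lie) because Alice is a knave.
- Alice (knave) says "Kate always speaks truthfully" - this is FALSE (a lie) because Kate is a knave.
- Kate (knave) says "Alice and I are different types" - this is FALSE (a lie) because Kate is a knave and Alice is a knave.
- Carol (knave) says "Grace tells the truth" - this is FALSE (a lie) because Grace is a knave.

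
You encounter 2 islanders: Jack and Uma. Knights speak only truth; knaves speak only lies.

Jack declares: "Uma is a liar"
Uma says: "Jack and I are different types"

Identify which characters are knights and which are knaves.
Jack is a knave.
Uma is a knight.

Verification:
- Jack (knave) says "Uma is a liar" - this is FALSE (a lie) because Uma is a knight.
- Uma (knight) says "Jack and I are different types" - this is TRUE because Uma is a knight and Jack is a knave.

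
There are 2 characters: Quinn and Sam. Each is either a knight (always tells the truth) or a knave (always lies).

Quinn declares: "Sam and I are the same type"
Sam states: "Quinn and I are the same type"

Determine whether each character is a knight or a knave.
Quinn is a knight.
Sam is a knight.

Verification:
- Quinn (knight) says "Sam and I are the same type" - this is TRUE because Quinn is a knight and Sam is a knight.
- Sam (knight) says "Quinn and I are the same type" - this is TRUE because Sam is a knight and Quinn is a knight.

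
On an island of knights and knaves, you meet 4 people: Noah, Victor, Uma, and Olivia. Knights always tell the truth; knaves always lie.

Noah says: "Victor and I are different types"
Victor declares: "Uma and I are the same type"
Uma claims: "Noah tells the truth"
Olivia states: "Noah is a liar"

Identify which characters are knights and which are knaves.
Noah is a knight.
Victor is a knave.
Uma is a knight.
Olivia is a knave.

Verification:
- Noah (knight) says "Victor and I are different types" - this is TRUE because Noah is a knight and Victor is a knave.
- Victor (knave) says "Uma and I are the same type" - this is FALSE (a lie) because Victor is a knave and Uma is a knight.
- Uma (knight) says "Noah tells the truth" - this is TRUE because Noah is a knight.
- Olivia (knave) says "Noah is a liar" - this is FALSE (a lie) because Noah is a knight.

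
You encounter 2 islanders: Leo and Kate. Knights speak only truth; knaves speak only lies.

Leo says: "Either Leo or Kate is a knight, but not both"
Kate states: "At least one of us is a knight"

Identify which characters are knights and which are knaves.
Leo is a knave.
Kate is a knave.

Verification:
- Leo (knave) says "Either Leo or Kate is a knight, but not both" - this is FALSE (a lie) because Leo is a knave and Kate is a knave.
- Kate (knave) says "At least one of us is a knight" - this is FALSE (a lie) because no one is a knight.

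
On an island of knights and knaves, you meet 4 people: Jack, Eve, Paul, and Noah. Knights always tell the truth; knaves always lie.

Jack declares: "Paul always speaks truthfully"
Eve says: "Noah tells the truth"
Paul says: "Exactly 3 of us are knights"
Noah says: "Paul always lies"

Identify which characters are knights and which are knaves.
Jack is a knave.
Eve is a knight.
Paul is a knave.
Noah is a knight.

Verification:
- Jack (knave) says "Paul always speaks truthfully" - this is FALSE (a lie) because Paul is a knave.
- Eve (knight) says "Noah tells the truth" - this is TRUE because Noah is a knight.
- Paul (knave) says "Exactly 3 of us are knights" - this is FALSE (a lie) because there are 2 knights.
- Noah (knight) says "Paul always lies" - this is TRUE because Paul is a knave.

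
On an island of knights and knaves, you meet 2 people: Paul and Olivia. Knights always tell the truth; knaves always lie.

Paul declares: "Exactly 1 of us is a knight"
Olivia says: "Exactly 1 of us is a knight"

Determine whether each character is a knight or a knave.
Paul is a knave.
Olivia is a knave.

Verification:
- Paul (knave) says "Exactly 1 of us is a knight" - this is FALSE (a lie) because there are 0 knights.
- Olivia (knave) says "Exactly 1 of us is a knight" - this is FALSE (a lie) because there are 0 knights.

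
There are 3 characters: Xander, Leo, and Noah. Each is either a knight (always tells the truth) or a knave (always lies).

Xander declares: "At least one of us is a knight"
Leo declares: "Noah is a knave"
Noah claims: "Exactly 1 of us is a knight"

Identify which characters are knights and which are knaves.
Xander is a knight.
Leo is a knight.
Noah is a knave.

Verification:
- Xander (knight) says "At least one of us is a knight" - this is TRUE because Xander and Leo are knights.
- Leo (knight) says "Noah is a knave" - this is TRUE because Noah is a knave.
- Noah (knave) says "Exactly 1 of us is a knight" - this is FALSE (a lie) because there are 2 knights.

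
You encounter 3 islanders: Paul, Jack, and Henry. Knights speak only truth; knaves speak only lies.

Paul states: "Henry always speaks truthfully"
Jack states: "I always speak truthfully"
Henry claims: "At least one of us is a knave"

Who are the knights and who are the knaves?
Paul is a knight.
Jack is a knave.
Henry is a knight.

Verification:
- Paul (knight) says "Henry always speaks truthfully" - this is TRUE because Henry is a knight.
- Jack (knave) says "I always speak truthfully" - this is FALSE (a lie) because Jack is a knave.
- Henry (knight) says "At least one of us is a knave" - this is TRUE because Jack is a knave.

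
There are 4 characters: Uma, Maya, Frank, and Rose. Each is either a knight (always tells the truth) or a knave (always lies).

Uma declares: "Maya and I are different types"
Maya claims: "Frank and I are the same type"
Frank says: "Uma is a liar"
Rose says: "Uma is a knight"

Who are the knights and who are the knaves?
Uma is a knave.
Maya is a knave.
Frank is a knight.
Rose is a knave.

Verification:
- Uma (knave) says "Maya and I are different types" - this is FALSE (a lie) because Uma is a knave and Maya is a knave.
- Maya (knave) says "Frank and I are the same type" - this is FALSE (a lie) because Maya is a knave and Frank is a knight.
- Frank (knight) says "Uma is a liar" - this is TRUE because Uma is a knave.
- Rose (knave) says "Uma is a knight" - this is FALSE (a lie) because Uma is a knave.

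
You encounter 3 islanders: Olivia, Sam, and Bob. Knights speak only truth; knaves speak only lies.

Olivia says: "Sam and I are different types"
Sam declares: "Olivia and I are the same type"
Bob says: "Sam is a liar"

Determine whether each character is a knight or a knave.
Olivia is a knight.
Sam is a knave.
Bob is a knight.

Verification:
- Olivia (knight) says "Sam and I are different types" - this is TRUE because Olivia is a knight and Sam is a knave.
- Sam (knave) says "Olivia and I are the same type" - this is FALSE (a lie) because Sam is a knave and Olivia is a knight.
- Bob (knight) says "Sam is a liar" - this is TRUE because Sam is a knave.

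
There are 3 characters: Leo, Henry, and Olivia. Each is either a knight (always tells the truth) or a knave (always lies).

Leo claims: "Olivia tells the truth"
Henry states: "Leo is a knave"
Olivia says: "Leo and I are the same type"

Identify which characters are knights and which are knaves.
Leo is a knight.
Henry is a knave.
Olivia is a knight.

Verification:
- Leo (knight) says "Olivia tells the truth" - this is TRUE because Olivia is a knight.
- Henry (knave) says "Leo is a knave" - this is FALSE (a lie) because Leo is a knight.
- Olivia (knight) says "Leo and I are the same type" - this is TRUE because Olivia is a knight and Leo is a knight.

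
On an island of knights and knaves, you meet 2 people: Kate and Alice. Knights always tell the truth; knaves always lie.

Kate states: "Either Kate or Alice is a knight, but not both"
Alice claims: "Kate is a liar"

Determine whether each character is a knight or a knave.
Kate is a knight.
Alice is a knave.

Verification:
- Kate (knight) says "Either Kate or Alice is a knight, but not both" - this is TRUE because Kate is a knight and Alice is a knave.
- Alice (knave) says "Kate is a liar" - this is FALSE (a lie) because Kate is a knight.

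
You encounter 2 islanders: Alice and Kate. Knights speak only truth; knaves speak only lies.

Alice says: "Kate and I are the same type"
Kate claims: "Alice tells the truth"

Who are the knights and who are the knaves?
Alice is a knight.
Kate is a knight.

Verification:
- Alice (knight) says "Kate and I are the same type" - this is TRUE because Alice is a knight and Kate is a knight.
- Kate (knight) says "Alice tells the truth" - this is TRUE because Alice is a knight.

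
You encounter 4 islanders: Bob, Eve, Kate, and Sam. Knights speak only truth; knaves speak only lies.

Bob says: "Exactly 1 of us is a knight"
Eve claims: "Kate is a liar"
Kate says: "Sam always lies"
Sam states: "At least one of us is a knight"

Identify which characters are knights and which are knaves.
Bob is a knave.
Eve is a knight.
Kate is a knave.
Sam is a knight.

Verification:
- Bob (knave) says "Exactly 1 of us is a knight" - this is FALSE (a lie) because there are 2 knights.
- Eve (knight) says "Kate is a liar" - this is TRUE because Kate is a knave.
- Kate (knave) says "Sam always lies" - this is FALSE (a lie) because Sam is a knight.
- Sam (knight) says "At least one of us is a knight" - this is TRUE because Eve and Sam are knights.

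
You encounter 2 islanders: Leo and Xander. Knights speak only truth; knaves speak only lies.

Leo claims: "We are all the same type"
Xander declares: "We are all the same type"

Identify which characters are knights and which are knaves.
Leo is a knight.
Xander is a knight.

Verification:
- Leo (knight) says "We are all the same type" - this is TRUE because Leo and Xander are knights.
- Xander (knight) says "We are all the same type" - this is TRUE because Leo and Xander are knights.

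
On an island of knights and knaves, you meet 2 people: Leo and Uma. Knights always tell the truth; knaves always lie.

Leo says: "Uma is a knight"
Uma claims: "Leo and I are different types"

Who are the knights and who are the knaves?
Leo is a knave.
Uma is a knave.

Verification:
- Leo (knave) says "Uma is a knight" - this is FALSE (a lie) because Uma is a knave.
- Uma (knave) says "Leo and I are different types" - this is FALSE (a lie) because Uma is a knave and Leo is a knave.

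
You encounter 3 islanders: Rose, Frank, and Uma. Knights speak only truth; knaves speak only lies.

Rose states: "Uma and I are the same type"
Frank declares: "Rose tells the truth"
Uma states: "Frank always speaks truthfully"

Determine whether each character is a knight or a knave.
Rose is a knight.
Frank is a knight.
Uma is a knight.

Verification:
- Rose (knight) says "Uma and I are the same type" - this is TRUE because Rose is a knight and Uma is a knight.
- Frank (knight) says "Rose tells the truth" - this is TRUE because Rose is a knight.
- Uma (knight) says "Frank always speaks truthfully" - this is TRUE because Frank is a knight.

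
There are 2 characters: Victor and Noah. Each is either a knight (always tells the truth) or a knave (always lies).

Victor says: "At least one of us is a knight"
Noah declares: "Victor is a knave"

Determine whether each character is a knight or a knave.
Victor is a knight.
Noah is a knave.

Verification:
- Victor (knight) says "At least one of us is a knight" - this is TRUE because Victor is a knight.
- Noah (knave) says "Victor is a knave" - this is FALSE (a lie) because Victor is a knight.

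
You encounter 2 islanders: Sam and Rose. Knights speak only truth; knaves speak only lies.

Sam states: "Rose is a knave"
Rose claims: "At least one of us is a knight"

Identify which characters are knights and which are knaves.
Sam is a knave.
Rose is a knight.

Verification:
- Sam (knave) says "Rose is a knave" - this is FALSE (a lie) because Rose is a knight.
- Rose (knight) says "At least one of us is a knight" - this is TRUE because Rose is a knight.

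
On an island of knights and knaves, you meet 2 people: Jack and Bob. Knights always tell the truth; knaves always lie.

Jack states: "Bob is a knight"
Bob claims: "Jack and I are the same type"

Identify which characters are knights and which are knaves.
Jack is a knight.
Bob is a knight.

Verification:
- Jack (knight) says "Bob is a knight" - this is TRUE because Bob is a knight.
- Bob (knight) says "Jack and I are the same type" - this is TRUE because Bob is a knight and Jack is a knight.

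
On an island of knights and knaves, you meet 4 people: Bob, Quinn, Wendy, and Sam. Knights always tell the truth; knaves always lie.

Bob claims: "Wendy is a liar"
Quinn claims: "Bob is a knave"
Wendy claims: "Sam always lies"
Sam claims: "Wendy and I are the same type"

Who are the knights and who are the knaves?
Bob is a knave.
Quinn is a knight.
Wendy is a knight.
Sam is a knave.

Verification:
- Bob (knave) says "Wendy is a liar" - this is FALSE (a lie) because Wendy is a knight.
- Quinn (knight) says "Bob is a knave" - this is TRUE because Bob is a knave.
- Wendy (knight) says "Sam always lies" - this is TRUE because Sam is a knave.
- Sam (knave) says "Wendy and I are the same type" - this is FALSE (a lie) because Sam is a knave and Wendy is a knight.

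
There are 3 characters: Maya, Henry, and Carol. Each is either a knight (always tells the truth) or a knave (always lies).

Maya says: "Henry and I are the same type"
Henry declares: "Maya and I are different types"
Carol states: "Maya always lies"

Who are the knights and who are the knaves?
Maya is a knave.
Henry is a knight.
Carol is a knight.

Verification:
- Maya (knave) says "Henry and I are the same type" - this is FALSE (a lie) because Maya is a knave and Henry is a knight.
- Henry (knight) says "Maya and I are different types" - this is TRUE because Henry is a knight and Maya is a knave.
- Carol (knight) says "Maya always lies" - this is TRUE because Maya is a knave.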